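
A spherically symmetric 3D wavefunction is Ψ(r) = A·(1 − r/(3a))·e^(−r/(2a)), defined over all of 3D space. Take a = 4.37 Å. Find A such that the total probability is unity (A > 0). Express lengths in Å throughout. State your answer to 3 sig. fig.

The normalization condition is ∫|Ψ|² 4πr² dr = 1 from 0 to ∞.
With ∫₀^∞ r^4 e^(−αr) dr = 4!/α^5, the integral (without the A² prefactor) comes out to 8·π·a^3/3.
So A² = (8·π·a^3/3)^(−1).
With a = 4.37: A² = 0.001430 and A = 0.03782.

A ≈ 0.0378 Å^(-3/2)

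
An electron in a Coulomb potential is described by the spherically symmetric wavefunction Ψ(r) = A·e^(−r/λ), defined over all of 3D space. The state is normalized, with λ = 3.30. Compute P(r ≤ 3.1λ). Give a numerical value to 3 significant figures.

P = ∫ |Ψ|² 4πr² dr over r ≤ 3.1λ.
A² is fixed by ∫₀^∞ 4πr²|Ψ|² dr = 1, i.e. A² = (π·λ^3)^(−1).
In terms of u = r/λ (A², 4π and the length scale all cancel between numerator and denominator), P = [∫_{0}^{3.1} u^2·e^(-2·u) du] / [∫_{0}^{∞} u^2·e^(-2·u) du].
Using ∫ u^2·e^(-2·u) du = -(2·u^2 + 2·u + 1)·e^(-2·u)/4, the numerator is 1/4 - 1321·e^(-31/5)/200 and the denominator is 1/4.
Taking the ratio yields P = 0.9464.

P ≈ 0.946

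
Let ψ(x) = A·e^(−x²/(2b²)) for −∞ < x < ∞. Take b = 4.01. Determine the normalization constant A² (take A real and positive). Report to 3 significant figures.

We need A² ∫|f|² dx = 1, taking the integral from −∞ to ∞.
With ∫_{−∞}^{∞} x^(2m) e^(−αx²) dx = (2m−1)!!·√π / (2^m α^(m+1/2)), carrying out the integral gives A² · √(π)·b.
So A² = (√(π)·b)^(−1).
Plugging in b = 4.01 yields A = 0.3751.

A^2 ≈ 0.141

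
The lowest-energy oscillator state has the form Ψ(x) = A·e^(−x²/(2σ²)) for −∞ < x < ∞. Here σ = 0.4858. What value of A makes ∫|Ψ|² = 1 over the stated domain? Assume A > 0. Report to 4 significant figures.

The normalization condition is ∫|Ψ|² dx = 1 from −∞ to ∞.
With Ψ = A·e^(−x²/(2σ²)), the integral evaluates to A²·[√(π)·σ].
So A² = (√(π)·σ)^(−1).
Substituting σ = 0.4858 gives A² = 1.1614, so A = 1.0777.

A ≈ 1.078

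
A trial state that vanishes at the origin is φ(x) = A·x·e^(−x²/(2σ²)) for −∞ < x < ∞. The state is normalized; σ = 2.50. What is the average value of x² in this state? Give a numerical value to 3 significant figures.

The expectation value is the |φ|²-weighted average of x^2: ∫ x^2|φ|² dx.
Differentiating ∫e^(−αx²) dx = √(π/α) under α to get the higher moments, the ratio of the moment integral to the normalization integral gives ⟨x²⟩ = 3·σ^2/2.
Putting σ = 2.50 gives 9.375.

⟨x^2⟩ ≈ 9.38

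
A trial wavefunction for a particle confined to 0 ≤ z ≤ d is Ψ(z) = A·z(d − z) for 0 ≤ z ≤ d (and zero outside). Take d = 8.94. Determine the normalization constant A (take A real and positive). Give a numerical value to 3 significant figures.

We need A² ∫|f|² dz = 1, taking the integral from 0 to d.
Expanding the polynomial and integrating term by term, the integral (without the A² prefactor) comes out to d^5/30.
Substituting d = 8.94 gives A² = 0.0005253, so A = 0.02292.

A ≈ 0.0229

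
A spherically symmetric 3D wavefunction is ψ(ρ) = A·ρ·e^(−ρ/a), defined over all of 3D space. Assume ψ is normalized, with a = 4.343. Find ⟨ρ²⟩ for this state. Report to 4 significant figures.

By definition ⟨ρ²⟩ = ∫ ρ^2 |ψ(ρ)|² 4πρ² dρ.
The ratio of the moment integral to the normalization integral gives ⟨ρ²⟩ = 15·a^2/2.
With a = 4.343, ⟨ρ^2⟩ = 141.46.

⟨ρ^2⟩ ≈ 141.5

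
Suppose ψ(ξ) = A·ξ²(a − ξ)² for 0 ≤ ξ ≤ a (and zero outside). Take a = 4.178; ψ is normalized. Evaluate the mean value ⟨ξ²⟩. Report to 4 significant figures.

The expectation value is the |ψ|²-weighted average of ξ^2: ∫ ξ^2|ψ|² dξ.
Evaluating both integrals, ⟨ξ²⟩ = 3·a^2/11.
Putting a = 4.178 gives 4.7606.

⟨ξ^2⟩ ≈ 4.761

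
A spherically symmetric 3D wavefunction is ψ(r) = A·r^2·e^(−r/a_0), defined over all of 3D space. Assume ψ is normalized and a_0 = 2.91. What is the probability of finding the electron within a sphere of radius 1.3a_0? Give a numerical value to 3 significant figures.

With dV = 4πr²dr, the probability is ∫|ψ|² dV over r ≤ 1.3a_0.
Normalization gives A² = 1/(45·π·a_0^7/2).
In terms of u = r/a_0 (A², 4π and the length scale all cancel between numerator and denominator), P = [∫_{0}^{1.3} u^6·e^(-2·u) du] / [∫_{0}^{∞} u^6·e^(-2·u) du].
An antiderivative of u^6·e^(-2·u) is -(4·u^6 + 12·u^5 + 30·u^4 + 60·u^3 + 90·u^2 + 90·u + 45)·e^(-2·u)/8; evaluating from 0 to 1.3 gives ≈ 0.096582, while the full integral is 45/8.
Taking the ratio yields P = 0.01717.

P ≈ 0.0172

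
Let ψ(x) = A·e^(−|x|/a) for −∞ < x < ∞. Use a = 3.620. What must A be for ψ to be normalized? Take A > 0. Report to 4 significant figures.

A ≈ 0.5256

Normalization requires ∫|ψ|² dx = 1, integrated from −∞ to ∞.
Recall ∫₀^∞ x^m e^(−x/β) dx = m!·β^(m+1), carrying out the integral gives A² · a.
Setting this equal to 1 gives A² = 1/(a).
Plugging in a = 3.620 yields A = 0.52559.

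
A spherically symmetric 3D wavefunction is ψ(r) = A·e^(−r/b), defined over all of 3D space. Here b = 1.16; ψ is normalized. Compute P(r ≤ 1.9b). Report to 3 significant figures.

Integrate the radial probability density 4πr²|ψ|² over r ≤ 1.9b.
A² is fixed by ∫₀^∞ 4πr²|ψ|² dr = 1, i.e. A² = (π·b^3)^(−1).
Substituting u = r/b, A², 4π and the length scale all cancel in the ratio: P = ∫_{0}^{1.9} u^2·e^(-2·u) du / ∫_{0}^{∞} u^2·e^(-2·u) du.
With ∫ u^2·e^(-2·u) du = -(2·u^2 + 2·u + 1)·e^(-2·u)/4 + C, the region integral is 1/4 - 601·e^(-19/5)/200 and the full one is 1/4.
This evaluates to P = 0.7311.

P ≈ 0.731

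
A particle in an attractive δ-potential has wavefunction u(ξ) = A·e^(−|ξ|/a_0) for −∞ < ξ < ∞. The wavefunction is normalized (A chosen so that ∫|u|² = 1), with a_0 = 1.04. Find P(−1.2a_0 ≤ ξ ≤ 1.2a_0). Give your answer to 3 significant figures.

|u|² is the probability density, so P = ∫_{−1.2a_0}^{1.2a_0} |u|² dξ.
With A² fixed by ∫|u|² = 1, i.e. A² = (a_0)^(−1), substitute and integrate.
Both integrals are even about ξ = 0, so only the ξ ≥ 0 halves are needed (the factors of 2 cancel). Substituting t = ξ/a_0, A² and the length scale cancel in the ratio: P = ∫_{0}^{1.2} e^(-2·t) dt / ∫_{0}^{∞} e^(-2·t) dt.
Using ∫ e^(-2·t) dt = -e^(-2·t)/2, the numerator is 1/2 - e^(-12/5)/2 and the denominator is 1/2.
The result is P = 0.9093.

P ≈ 0.909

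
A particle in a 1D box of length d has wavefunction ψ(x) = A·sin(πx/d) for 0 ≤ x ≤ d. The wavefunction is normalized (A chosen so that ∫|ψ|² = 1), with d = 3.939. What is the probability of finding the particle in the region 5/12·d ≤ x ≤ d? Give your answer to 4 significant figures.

The probability is P = ∫ |ψ|² dx over [5/12·d, d].
Since A² = 1/(d/2), this is the region integral divided by the full normalization integral.
Substituting u = x/d, A² and the length scale cancel in the ratio: P = ∫_{5/12}^{1} sin(π·u)^2 du / ∫_{0}^{1} sin(π·u)^2 du.
With ∫ sin(π·u)^2 du = u/2 - sin(2·π·u)/(4·π) + C, the region integral is 1/(8·π) + 7/24 and the full one is 1/2.
Taking the ratio, P = (3 + 7·π)/(12·π).

P ≈ 0.6629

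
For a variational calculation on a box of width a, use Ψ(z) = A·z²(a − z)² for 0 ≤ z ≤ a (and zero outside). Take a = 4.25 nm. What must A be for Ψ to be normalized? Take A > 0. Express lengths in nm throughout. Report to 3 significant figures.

Normalization requires ∫|Ψ|² dz = 1, integrated from 0 to a.
Expanding the polynomial and integrating term by term, ∫|Ψ|² dz = A²·(a^9/630).
Setting this equal to 1 gives A² = 1/(a^9/630).
Plugging in a = 4.25 yields A = 0.03732.

A ≈ 0.0373 nm^(-9/2)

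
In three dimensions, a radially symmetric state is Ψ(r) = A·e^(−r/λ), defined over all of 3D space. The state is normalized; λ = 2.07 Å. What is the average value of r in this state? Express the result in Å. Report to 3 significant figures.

⟨r⟩ ≈ 3.11 Å

⟨r⟩ = ∫ r |Ψ|² 4πr² dr over the full domain.
With ∫₀^∞ r^3 e^(−αr) dr = 3!/α^4, the ratio of the moment integral to the normalization integral gives ⟨r⟩ = 3·λ/2.
With λ = 2.07, ⟨r⟩ = 3.105.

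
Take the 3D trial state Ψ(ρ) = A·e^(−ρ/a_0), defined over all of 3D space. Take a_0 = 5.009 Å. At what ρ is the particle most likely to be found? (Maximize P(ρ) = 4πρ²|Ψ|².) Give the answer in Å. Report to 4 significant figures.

ρ ≈ 5.009 Å

Set d/dρ [P(ρ) = 4πρ²|Ψ|²] = 0 and solve for ρ > 0.
This gives ρ = a_0.
With a_0 = 5.009, the most probable radial distance is 5.0090 Å.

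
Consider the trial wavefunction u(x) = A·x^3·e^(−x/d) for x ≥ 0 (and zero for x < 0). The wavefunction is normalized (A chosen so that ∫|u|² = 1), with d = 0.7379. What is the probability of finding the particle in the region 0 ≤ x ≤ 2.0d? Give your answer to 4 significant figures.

The probability is P = ∫ |u|² dx over [0, 2.0d].
Since A² = 1/(45·d^7/8), this is the region integral divided by the full normalization integral.
In terms of t = x/d (A² and the length scale cancel between numerator and denominator), P = [∫_{0}^{2.0} t^6·e^(-2·t) dt] / [∫_{0}^{∞} t^6·e^(-2·t) dt].
An antiderivative of t^6·e^(-2·t) is -(4·t^6 + 12·t^5 + 30·t^4 + 60·t^3 + 90·t^2 + 90·t + 45)·e^(-2·t)/8; evaluating from 0 to 2.0 gives 45/8 - 2185·e^(-4)/8, while the full integral is 45/8.
Evaluating gives P = 0.11067.

P ≈ 0.1107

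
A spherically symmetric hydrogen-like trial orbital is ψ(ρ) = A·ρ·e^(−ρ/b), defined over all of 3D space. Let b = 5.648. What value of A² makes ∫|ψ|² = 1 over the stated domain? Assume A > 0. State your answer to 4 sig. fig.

A^2 ≈ 0.00001846

We need A² ∫|f|² 4πρ² dρ = 1, taking the integral from 0 to ∞.
Recall ∫₀^∞ ρ^m e^(−ρ/β) dρ = m!·β^(m+1), ∫|ψ|² 4πρ² dρ = A²·(3·π·b^5).
Setting this equal to 1 gives A² = 1/(3·π·b^5).
Substituting b = 5.648 gives A² = 0.000018461, so A = 0.0042966.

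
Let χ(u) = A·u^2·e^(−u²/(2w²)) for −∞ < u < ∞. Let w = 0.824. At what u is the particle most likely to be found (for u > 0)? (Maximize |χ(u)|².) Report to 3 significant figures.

Differentiate |χ(u)|² with respect to u and set to zero.
This gives u = √(2)·w.
With w = 0.824, the value of u > 0 at which the probability density is greatest is 1.165.

u ≈ 1.17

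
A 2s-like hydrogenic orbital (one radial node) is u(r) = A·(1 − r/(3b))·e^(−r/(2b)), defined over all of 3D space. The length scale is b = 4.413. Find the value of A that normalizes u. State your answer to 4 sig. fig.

The normalization condition is ∫|u|² 4πr² dr = 1 from 0 to ∞.
The angular integral contributes 4π, leaving ∫₀^∞ r²|u|² dr.
∫|u|² 4πr² dr = A²·(8·π·b^3/3).
Setting this equal to 1 gives A² = 1/(8·π·b^3/3).
Substituting b = 4.413 gives A² = 0.0013889, so A = 0.037268.

A ≈ 0.03727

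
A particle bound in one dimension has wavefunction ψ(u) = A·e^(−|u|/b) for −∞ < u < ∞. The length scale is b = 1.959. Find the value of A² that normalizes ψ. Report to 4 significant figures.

A^2 ≈ 0.5105

Require ∫ |ψ|² du = 1 over the whole domain.
Recall ∫₀^∞ u^m e^(−u/β) du = m!·β^(m+1), carrying out the integral gives A² · b.
Plugging in b = 1.959 yields A = 0.71447.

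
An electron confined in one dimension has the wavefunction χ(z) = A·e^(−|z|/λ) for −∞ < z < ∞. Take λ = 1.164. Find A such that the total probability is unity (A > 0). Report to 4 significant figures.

The normalization condition is ∫|χ|² dz = 1 from −∞ to ∞.
Recall ∫₀^∞ z^m e^(−z/β) dz = m!·β^(m+1), with χ = A·e^(−|z|/λ), the integral evaluates to A²·[λ].
Setting this equal to 1 gives A² = 1/(λ).
Plugging in λ = 1.164 yields A = 0.92688.

A ≈ 0.9269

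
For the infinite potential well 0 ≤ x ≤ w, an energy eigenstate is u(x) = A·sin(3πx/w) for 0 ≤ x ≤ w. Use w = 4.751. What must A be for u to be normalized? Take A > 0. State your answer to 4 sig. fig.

A ≈ 0.6488

Normalization requires ∫|u|² dx = 1, integrated from 0 to w.
Using sin²θ = (1 − cos 2θ)/2, carrying out the integral gives A² · w/2.
Setting this equal to 1 gives A² = 1/(w/2).
Plugging in w = 4.751 yields A = 0.64882.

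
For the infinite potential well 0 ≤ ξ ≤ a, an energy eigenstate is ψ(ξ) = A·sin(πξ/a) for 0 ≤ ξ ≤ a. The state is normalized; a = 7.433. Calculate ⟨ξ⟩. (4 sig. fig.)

⟨ξ⟩ ≈ 3.717

By definition ⟨ξ⟩ = ∫ ξ |ψ(ξ)|² dξ.
Using sin²θ = (1 − cos 2θ)/2, the ratio of the moment integral to the normalization integral gives ⟨ξ⟩ = a/2.
Putting a = 7.433 gives 3.7165.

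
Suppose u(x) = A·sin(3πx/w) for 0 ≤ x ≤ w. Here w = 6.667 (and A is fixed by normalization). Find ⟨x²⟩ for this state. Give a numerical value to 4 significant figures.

⟨x^2⟩ ≈ 14.57

⟨x²⟩ = ∫ x^2 |u|² dx over the full domain.
The ratio of the moment integral to the normalization integral gives ⟨x²⟩ = -w^2/(18·π^2) + w^2/3.
With w = 6.667, ⟨x^2⟩ = 14.566.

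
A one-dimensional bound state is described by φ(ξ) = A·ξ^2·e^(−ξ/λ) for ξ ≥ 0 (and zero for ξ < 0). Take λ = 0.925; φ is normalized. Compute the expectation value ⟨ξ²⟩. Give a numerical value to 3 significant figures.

⟨ξ^2⟩ ≈ 6.42

By definition ⟨ξ²⟩ = ∫ ξ^2 |φ(ξ)|² dξ.
Recall ∫₀^∞ ξ^m e^(−ξ/β) dξ = m!·β^(m+1), since the A² factors cancel between numerator and denominator, ⟨ξ²⟩ = 15·λ^2/2.
Putting λ = 0.925 gives 6.417.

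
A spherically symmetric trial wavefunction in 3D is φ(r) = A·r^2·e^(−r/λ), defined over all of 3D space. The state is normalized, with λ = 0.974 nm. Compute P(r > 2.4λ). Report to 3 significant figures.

Integrate the radial probability density 4πr²|φ|² over r > 2.4λ.
The full normalization integral is A²·[45·π·λ^7/2] = 1, fixing A².
Substituting u = r/λ, A², 4π and the length scale all cancel in the ratio: P = ∫_{2.4}^{∞} u^6·e^(-2·u) du / ∫_{0}^{∞} u^6·e^(-2·u) du.
With ∫ u^6·e^(-2·u) du = -(4·u^6 + 12·u^5 + 30·u^4 + 60·u^3 + 90·u^2 + 90·u + 45)·e^(-2·u)/8 + C, the region integral is ≈ 4.4483 and the full one is 45/8.
The region integral divided by the full integral gives P = 0.7908.

P ≈ 0.791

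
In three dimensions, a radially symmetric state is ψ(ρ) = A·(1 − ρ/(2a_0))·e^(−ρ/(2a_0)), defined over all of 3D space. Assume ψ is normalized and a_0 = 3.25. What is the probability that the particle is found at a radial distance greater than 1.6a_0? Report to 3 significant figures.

With dV = 4πρ²dρ, the probability is ∫|ψ|² dV over ρ > 1.6a_0.
A² is fixed by ∫₀^∞ 4πρ²|ψ|² dρ = 1, i.e. A² = (8·π·a_0^3)^(−1).
In terms of u = ρ/a_0 (A², 4π and the length scale all cancel between numerator and denominator), P = [∫_{1.6}^{∞} u^2·(1 - u/2)^2·e^(-u) du] / [∫_{0}^{∞} u^2·(1 - u/2)^2·e^(-u) du].
An antiderivative of u^2·(1 - u/2)^2·e^(-u) is -(u^4/4 + u^2 + 2·u + 2)·e^(-u); evaluating from 1.6 to ∞ gives 5874·e^(-8/5)/625, while the full integral is 2.
This evaluates to P = 0.9488.

P ≈ 0.949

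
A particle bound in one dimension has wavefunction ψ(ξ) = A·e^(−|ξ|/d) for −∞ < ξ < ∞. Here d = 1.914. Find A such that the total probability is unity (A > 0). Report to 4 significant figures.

We need A² ∫|f|² dξ = 1, taking the integral from −∞ to ∞.
Using ∫₀^∞ ξⁿ e^(−αξ) dξ = n!/αⁿ⁺¹, with ψ = A·e^(−|ξ|/d), the integral evaluates to A²·[d].
With d = 1.914: A² = 0.52247 and A = 0.72282.

A ≈ 0.7228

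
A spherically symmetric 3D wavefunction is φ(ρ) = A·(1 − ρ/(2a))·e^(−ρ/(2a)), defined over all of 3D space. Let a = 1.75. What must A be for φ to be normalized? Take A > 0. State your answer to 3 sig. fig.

A ≈ 0.0862

Normalization requires ∫|φ|² 4πρ² dρ = 1, integrated from 0 to ∞.
With φ = A·(1 − ρ/(2a))·e^(−ρ/(2a)), the integral evaluates to A²·[8·π·a^3].
With a = 1.75: A² = 0.007424 and A = 0.08616.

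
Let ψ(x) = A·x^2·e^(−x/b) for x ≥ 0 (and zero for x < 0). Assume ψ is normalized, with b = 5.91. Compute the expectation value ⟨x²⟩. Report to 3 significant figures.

The expectation value is the |ψ|²-weighted average of x^2: ∫ x^2|ψ|² dx.
Using ∫₀^∞ xⁿ e^(−αx) dx = n!/αⁿ⁺¹, evaluating both integrals, ⟨x²⟩ = 15·b^2/2.
With b = 5.91, ⟨x^2⟩ = 262.0.

⟨x^2⟩ ≈ 262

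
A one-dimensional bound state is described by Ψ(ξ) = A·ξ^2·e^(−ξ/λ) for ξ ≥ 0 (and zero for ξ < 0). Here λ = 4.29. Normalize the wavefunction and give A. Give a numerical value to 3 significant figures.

Normalization requires ∫|Ψ|² dξ = 1, integrated from 0 to ∞.
Carrying out the integral gives A² · 3·λ^5/4.
With λ = 4.29: A² = 0.0009176 and A = 0.03029.

A ≈ 0.0303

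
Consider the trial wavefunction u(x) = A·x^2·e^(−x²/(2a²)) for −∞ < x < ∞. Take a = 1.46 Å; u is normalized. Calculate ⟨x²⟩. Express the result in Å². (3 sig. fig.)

⟨x^2⟩ ≈ 5.33 Å^2

⟨x²⟩ = ∫ x^2 |u|² dx over the full domain.
Differentiating ∫e^(−αx²) dx = √(π/α) under α to get the higher moments, since the A² factors cancel between numerator and denominator, ⟨x²⟩ = 5·a^2/2.
With a = 1.46, ⟨x^2⟩ = 5.329.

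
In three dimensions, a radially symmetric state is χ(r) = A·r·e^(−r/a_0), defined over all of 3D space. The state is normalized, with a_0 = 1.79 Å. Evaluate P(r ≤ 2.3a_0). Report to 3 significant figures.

Integrate the radial probability density 4πr²|χ|² over r ≤ 2.3a_0.
A² is fixed by ∫₀^∞ 4πr²|χ|² dr = 1, i.e. A² = (3·π·a_0^5)^(−1).
In terms of u = r/a_0 (A², 4π and the length scale all cancel between numerator and denominator), P = [∫_{0}^{2.3} u^4·e^(-2·u) du] / [∫_{0}^{∞} u^4·e^(-2·u) du].
With ∫ u^4·e^(-2·u) du = -(u^4/2 + u^3 + 3·u^2/2 + 3·u/2 + 3/4)·e^(-2·u) + C, the region integral is ≈ 0.36507 and the full one is 3/4.
The region integral divided by the full integral gives P = 0.4868.

P ≈ 0.487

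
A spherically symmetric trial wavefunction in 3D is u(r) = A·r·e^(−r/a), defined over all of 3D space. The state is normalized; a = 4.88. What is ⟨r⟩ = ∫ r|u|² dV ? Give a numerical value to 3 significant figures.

The expectation value is the |u|²-weighted average of r: ∫ r|u|² 4πr² dr.
Since the A² factors cancel between numerator and denominator, ⟨r⟩ = 5·a/2.
With a = 4.88, ⟨r⟩ = 12.20.

⟨r⟩ ≈ 12.2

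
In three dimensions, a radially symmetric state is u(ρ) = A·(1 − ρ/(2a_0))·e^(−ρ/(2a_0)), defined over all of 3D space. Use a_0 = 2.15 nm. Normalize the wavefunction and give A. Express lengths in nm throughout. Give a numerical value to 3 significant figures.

A ≈ 0.0633 nm^(-3/2)

We need A² ∫|f|² 4πρ² dρ = 1, taking the integral from 0 to ∞.
The angular integral contributes 4π, leaving ∫₀^∞ ρ²|u|² dρ.
Recall ∫₀^∞ ρ^m e^(−ρ/β) dρ = m!·β^(m+1), with u = A·(1 − ρ/(2a_0))·e^(−ρ/(2a_0)), the integral evaluates to A²·[8·π·a_0^3].
Plugging in a_0 = 2.15 yields A = 0.06327.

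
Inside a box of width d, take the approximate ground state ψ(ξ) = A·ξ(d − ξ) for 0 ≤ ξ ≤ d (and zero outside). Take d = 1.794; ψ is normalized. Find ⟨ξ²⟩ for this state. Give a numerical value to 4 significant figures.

⟨ξ^2⟩ ≈ 0.9196

The expectation value is the |ψ|²-weighted average of ξ^2: ∫ ξ^2|ψ|² dξ.
Expanding the polynomial and integrating term by term, evaluating both integrals, ⟨ξ²⟩ = 2·d^2/7.
With d = 1.794, ⟨ξ^2⟩ = 0.91955.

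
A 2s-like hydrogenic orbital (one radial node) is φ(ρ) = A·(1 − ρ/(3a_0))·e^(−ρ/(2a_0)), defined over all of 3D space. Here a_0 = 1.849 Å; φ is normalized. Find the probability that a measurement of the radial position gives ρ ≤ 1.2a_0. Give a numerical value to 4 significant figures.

P ≈ 0.1899

P = ∫ |φ|² 4πρ² dρ over ρ ≤ 1.2a_0.
Normalization gives A² = 1/(8·π·a_0^3/3).
In terms of u = ρ/a_0 (A², 4π and the length scale all cancel between numerator and denominator), P = [∫_{0}^{1.2} u^2·(1 - u/3)^2·e^(-u) du] / [∫_{0}^{∞} u^2·(1 - u/3)^2·e^(-u) du].
Using ∫ u^2·(1 - u/3)^2·e^(-u) du = (-u^4 + 2·u^3 - 3·u^2 - 6·u - 6)·e^(-u)/9, the numerator is 2/3 - 3362·e^(-6/5)/1875 and the denominator is 2/3.
The region integral divided by the full integral gives P = 0.18991.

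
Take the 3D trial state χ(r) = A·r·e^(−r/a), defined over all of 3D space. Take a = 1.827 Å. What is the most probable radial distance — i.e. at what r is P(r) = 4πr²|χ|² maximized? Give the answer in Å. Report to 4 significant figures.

Set d/dr [P(r) = 4πr²|χ|²] = 0 and solve for r > 0.
This gives r = 2·a.
With a = 1.827, the most probable radial distance is 3.6540 Å.

r ≈ 3.654 Å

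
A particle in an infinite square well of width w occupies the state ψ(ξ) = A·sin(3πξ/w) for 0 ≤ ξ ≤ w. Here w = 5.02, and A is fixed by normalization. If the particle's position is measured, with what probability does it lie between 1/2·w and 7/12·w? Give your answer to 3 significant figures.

P ≈ 0.136

|ψ|² is the probability density, so P = ∫_{1/2·w}^{7/12·w} |ψ|² dξ.
Since A² = 1/(w/2), this is the region integral divided by the full normalization integral.
In terms of u = ξ/w (A² and the length scale cancel between numerator and denominator), P = [∫_{1/2}^{7/12} sin(3·π·u)^2 du] / [∫_{0}^{1} sin(3·π·u)^2 du].
With ∫ sin(3·π·u)^2 du = u/2 - sin(6·π·u)/(12·π) + C, the region integral is 1/(12·π) + 1/24 and the full one is 1/2.
Taking the ratio, P = (2 + π)/(12·π).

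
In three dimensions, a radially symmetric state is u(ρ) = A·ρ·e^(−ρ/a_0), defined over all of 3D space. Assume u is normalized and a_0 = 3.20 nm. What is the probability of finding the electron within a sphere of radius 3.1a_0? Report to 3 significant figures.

P ≈ 0.741

Integrate the radial probability density 4πρ²|u|² over ρ ≤ 3.1a_0.
The full normalization integral is A²·[3·π·a_0^5] = 1, fixing A².
Substituting t = ρ/a_0, A², 4π and the length scale all cancel in the ratio: P = ∫_{0}^{3.1} t^4·e^(-2·t) dt / ∫_{0}^{∞} t^4·e^(-2·t) dt.
An antiderivative of t^4·e^(-2·t) is -(t^4/2 + t^3 + 3·t^2/2 + 3·t/2 + 3/4)·e^(-2·t); evaluating from 0 to 3.1 gives ≈ 0.55562, while the full integral is 3/4.
This evaluates to P = 0.7408.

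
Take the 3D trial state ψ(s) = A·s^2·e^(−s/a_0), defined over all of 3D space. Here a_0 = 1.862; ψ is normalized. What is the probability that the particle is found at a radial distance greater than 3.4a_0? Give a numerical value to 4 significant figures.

With dV = 4πs²ds, the probability is ∫|ψ|² dV over s > 3.4a_0.
A² is fixed by ∫₀^∞ 4πs²|ψ|² ds = 1, i.e. A² = (45·π·a_0^7/2)^(−1).
In terms of u = s/a_0 (A², 4π and the length scale all cancel between numerator and denominator), P = [∫_{3.4}^{∞} u^6·e^(-2·u) du] / [∫_{0}^{∞} u^6·e^(-2·u) du].
An antiderivative of u^6·e^(-2·u) is -(4·u^6 + 12·u^5 + 30·u^4 + 60·u^3 + 90·u^2 + 90·u + 45)·e^(-2·u)/8; evaluating from 3.4 to ∞ gives ≈ 2.69953, while the full integral is 45/8.
This evaluates to P = 0.47992.

P ≈ 0.4799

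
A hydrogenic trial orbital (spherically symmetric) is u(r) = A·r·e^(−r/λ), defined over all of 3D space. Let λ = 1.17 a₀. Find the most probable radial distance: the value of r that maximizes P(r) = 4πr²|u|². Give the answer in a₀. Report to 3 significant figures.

r ≈ 2.34 a₀

Set d/dr [P(r) = 4πr²|u|²] = 0 and solve for r > 0.
This gives r = 2·λ.
With λ = 1.17, the most probable radial distance is 2.340 a₀.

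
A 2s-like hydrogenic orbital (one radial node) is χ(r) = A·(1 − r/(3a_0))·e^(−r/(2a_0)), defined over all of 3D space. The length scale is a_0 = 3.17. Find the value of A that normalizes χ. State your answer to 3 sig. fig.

Require ∫ |χ|² 4πr² dr = 1 over the whole domain.
In 3D with spherical symmetry the volume element is 4πr² dr.
With χ = A·(1 − r/(3a_0))·e^(−r/(2a_0)), the integral evaluates to A²·[8·π·a_0^3/3].
Hence A² = 1/[8·π·a_0^3/3].
With a_0 = 3.17: A² = 0.003747 and A = 0.06121.

A ≈ 0.0612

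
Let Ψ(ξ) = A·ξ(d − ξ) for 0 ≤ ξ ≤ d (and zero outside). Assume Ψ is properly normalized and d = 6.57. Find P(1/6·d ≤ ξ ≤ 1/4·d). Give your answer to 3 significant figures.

The probability is P = ∫ |Ψ|² dξ over [1/6·d, 1/4·d].
The normalization integral ∫|Ψ|²dξ over the whole domain equals d^5/30·A², and A² cancels in the ratio.
In terms of u = ξ/d (A² and the length scale cancel between numerator and denominator), P = [∫_{1/6}^{1/4} u^2·(1 - u)^2 du] / [∫_{0}^{1} u^2·(1 - u)^2 du].
Using ∫ u^2·(1 - u)^2 du = u^3·(6·u^2 - 15·u + 10)/30, the numerator is ≈ 0.0022674 and the denominator is 1/30.
Evaluating gives P = 0.06802.

P ≈ 0.0680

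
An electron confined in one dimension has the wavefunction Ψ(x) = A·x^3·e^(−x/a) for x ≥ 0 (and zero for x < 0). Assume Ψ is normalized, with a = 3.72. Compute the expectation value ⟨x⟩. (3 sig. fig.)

⟨x⟩ ≈ 13.0

By definition ⟨x⟩ = ∫ x |Ψ(x)|² dx.
With ∫₀^∞ x^7 e^(−αx) dx = 7!/α^8, since the A² factors cancel between numerator and denominator, ⟨x⟩ = 7·a/2.
With a = 3.72, ⟨x⟩ = 13.02.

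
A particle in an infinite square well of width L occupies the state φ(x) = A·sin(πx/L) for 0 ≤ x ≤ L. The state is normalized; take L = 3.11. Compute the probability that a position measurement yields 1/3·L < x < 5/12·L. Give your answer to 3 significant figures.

The probability is P = ∫ |φ|² dx over [1/3·L, 5/12·L].
Since A² = 1/(L/2), this is the region integral divided by the full normalization integral.
Let u = x/L; then A² and the length scale cancel, so P = ∫_{1/3}^{5/12} sin(π·u)^2 du ÷ ∫_{0}^{1} sin(π·u)^2 du.
With ∫ sin(π·u)^2 du = u/2 - sin(2·π·u)/(4·π) + C, the region integral is -1/(8·π) + 1/24 + √(3)/(8·π) and the full one is 1/2.
Evaluating gives P = (-3 + π + 3·√(3))/(12·π).

P ≈ 0.142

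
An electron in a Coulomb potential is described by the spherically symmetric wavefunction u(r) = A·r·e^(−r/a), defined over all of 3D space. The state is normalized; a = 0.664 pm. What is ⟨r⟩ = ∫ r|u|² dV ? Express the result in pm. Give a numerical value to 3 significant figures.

By definition ⟨r⟩ = ∫ r |u(r)|² 4πr² dr.
Since the A² factors cancel between numerator and denominator, ⟨r⟩ = 5·a/2.
Putting a = 0.664 gives 1.660.

⟨r⟩ ≈ 1.66 pm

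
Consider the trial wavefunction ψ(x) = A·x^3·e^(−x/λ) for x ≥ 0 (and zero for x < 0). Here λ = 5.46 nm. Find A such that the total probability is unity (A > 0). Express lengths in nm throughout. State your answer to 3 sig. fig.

A ≈ 0.00111 nm^(-7/2)

Require ∫ |ψ|² dx = 1 over the whole domain.
With ψ = A·x^3·e^(−x/λ), the integral evaluates to A²·[45·λ^7/8].
So A² = (45·λ^7/8)^(−1).
Substituting λ = 5.46 gives A² = 0.000001229, so A = 0.001109.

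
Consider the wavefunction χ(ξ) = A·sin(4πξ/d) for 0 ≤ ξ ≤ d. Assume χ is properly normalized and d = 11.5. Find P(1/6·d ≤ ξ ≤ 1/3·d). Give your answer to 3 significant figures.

P ≈ 0.0978

The probability is P = ∫ |χ|² dξ over [1/6·d, 1/3·d].
The normalization integral ∫|χ|²dξ over the whole domain equals d/2·A², and A² cancels in the ratio.
Substituting u = ξ/d, A² and the length scale cancel in the ratio: P = ∫_{1/6}^{1/3} sin(4·π·u)^2 du / ∫_{0}^{1} sin(4·π·u)^2 du.
Using ∫ sin(4·π·u)^2 du = u/2 - sin(4·π·u)·cos(4·π·u)/(8·π), the numerator is -√(3)/(16·π) + 1/12 and the denominator is 1/2.
Taking the ratio, P = (-√(3)/8 + π/6)/π.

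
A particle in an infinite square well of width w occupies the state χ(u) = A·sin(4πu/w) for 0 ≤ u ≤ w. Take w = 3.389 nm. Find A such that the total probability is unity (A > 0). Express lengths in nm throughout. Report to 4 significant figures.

Require ∫ |χ|² du = 1 over the whole domain.
With χ = A·sin(4πu/w), the integral evaluates to A²·[w/2].
So A² = (w/2)^(−1).
With w = 3.389: A² = 0.59014 and A = 0.76821.

A ≈ 0.7682 nm^(-1/2)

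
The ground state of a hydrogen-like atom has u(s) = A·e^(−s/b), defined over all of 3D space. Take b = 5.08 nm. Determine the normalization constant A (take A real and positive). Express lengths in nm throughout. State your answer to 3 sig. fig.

A ≈ 0.0493 nm^(-3/2)

Require ∫ |u|² 4πs² ds = 1 over the whole domain.
(Spherical symmetry: dV = 4πs² ds.)
Using ∫₀^∞ sⁿ e^(−αs) ds = n!/αⁿ⁺¹, carrying out the integral gives A² · π·b^3.
Hence A² = 1/[π·b^3].
Substituting b = 5.08 gives A² = 0.002428, so A = 0.04928.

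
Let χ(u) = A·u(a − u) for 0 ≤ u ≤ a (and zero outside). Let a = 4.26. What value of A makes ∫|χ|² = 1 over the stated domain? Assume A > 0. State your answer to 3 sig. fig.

A ≈ 0.146

Require ∫ |χ|² du = 1 over the whole domain.
Expanding the polynomial and integrating term by term, with χ = A·u(a − u), the integral evaluates to A²·[a^5/30].
So A² = (a^5/30)^(−1).
Plugging in a = 4.26 yields A = 0.1462.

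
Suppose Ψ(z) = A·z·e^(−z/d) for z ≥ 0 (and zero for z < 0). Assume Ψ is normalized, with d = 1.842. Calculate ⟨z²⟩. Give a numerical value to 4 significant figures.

⟨z^2⟩ ≈ 10.18

By definition ⟨z²⟩ = ∫ z^2 |Ψ(z)|² dz.
Recall ∫₀^∞ z^m e^(−z/β) dz = m!·β^(m+1), the ratio of the moment integral to the normalization integral gives ⟨z²⟩ = 3·d^2.
With d = 1.842, ⟨z^2⟩ = 10.179.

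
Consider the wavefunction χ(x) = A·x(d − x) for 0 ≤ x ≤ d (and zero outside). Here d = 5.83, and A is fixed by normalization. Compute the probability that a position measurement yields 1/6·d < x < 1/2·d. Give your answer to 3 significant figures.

P ≈ 0.465

P = ∫_{1/6·d}^{1/2·d} |χ(x)|² dx.
The normalization integral ∫|χ|²dx over the whole domain equals d^5/30·A², and A² cancels in the ratio.
Let u = x/d; then A² and the length scale cancel, so P = ∫_{1/6}^{1/2} u^2·(1 - u)^2 du ÷ ∫_{0}^{1} u^2·(1 - u)^2 du.
With ∫ u^2·(1 - u)^2 du = u^3·(6·u^2 - 15·u + 10)/30 + C, the region integral is ≈ 0.015484 and the full one is 1/30.
The result is P = 301/648.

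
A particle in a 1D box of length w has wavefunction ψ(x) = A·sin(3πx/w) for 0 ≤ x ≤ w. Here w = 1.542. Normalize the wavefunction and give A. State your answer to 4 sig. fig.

We need A² ∫|f|² dx = 1, taking the integral from 0 to w.
With ∫₀^w sin²(nπx/w) dx = w/2, the integral (without the A² prefactor) comes out to w/2.
So A² = (w/2)^(−1).
Substituting w = 1.542 gives A² = 1.2970, so A = 1.1389.

A ≈ 1.139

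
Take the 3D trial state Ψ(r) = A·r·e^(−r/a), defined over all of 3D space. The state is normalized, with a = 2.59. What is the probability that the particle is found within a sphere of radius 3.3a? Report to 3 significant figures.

Integrate the radial probability density 4πr²|Ψ|² over r ≤ 3.3a.
A² is fixed by ∫₀^∞ 4πr²|Ψ|² dr = 1, i.e. A² = (3·π·a^5)^(−1).
Substituting u = r/a, A², 4π and the length scale all cancel in the ratio: P = ∫_{0}^{3.3} u^4·e^(-2·u) du / ∫_{0}^{∞} u^4·e^(-2·u) du.
With ∫ u^4·e^(-2·u) du = -(u^4/2 + u^3 + 3·u^2/2 + 3·u/2 + 3/4)·e^(-2·u) + C, the region integral is ≈ 0.59047 and the full one is 3/4.
The region integral divided by the full integral gives P = 0.7873.

P ≈ 0.787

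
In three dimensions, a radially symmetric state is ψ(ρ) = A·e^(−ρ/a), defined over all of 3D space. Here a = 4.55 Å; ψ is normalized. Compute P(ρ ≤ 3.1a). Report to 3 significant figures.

P ≈ 0.946

With dV = 4πρ²dρ, the probability is ∫|ψ|² dV over ρ ≤ 3.1a.
Normalization gives A² = 1/(π·a^3).
Let u = ρ/a; then A², 4π and the length scale all cancel, so P = ∫_{0}^{3.1} u^2·e^(-2·u) du ÷ ∫_{0}^{∞} u^2·e^(-2·u) du.
With ∫ u^2·e^(-2·u) du = -(2·u^2 + 2·u + 1)·e^(-2·u)/4 + C, the region integral is 1/4 - 1321·e^(-31/5)/200 and the full one is 1/4.
Taking the ratio yields P = 0.9464.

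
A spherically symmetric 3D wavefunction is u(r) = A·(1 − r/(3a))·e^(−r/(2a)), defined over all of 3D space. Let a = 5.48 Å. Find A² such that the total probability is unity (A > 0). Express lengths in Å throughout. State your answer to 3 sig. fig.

A^2 ≈ 0.000725 Å^(-3)

The normalization condition is ∫|u|² 4πr² dr = 1 from 0 to ∞.
(Spherical symmetry: dV = 4πr² dr.)
Using ∫₀^∞ rⁿ e^(−αr) dr = n!/αⁿ⁺¹, with u = A·(1 − r/(3a))·e^(−r/(2a)), the integral evaluates to A²·[8·π·a^3/3].
So A² = (8·π·a^3/3)^(−1).
Plugging in a = 5.48 yields A = 0.02693.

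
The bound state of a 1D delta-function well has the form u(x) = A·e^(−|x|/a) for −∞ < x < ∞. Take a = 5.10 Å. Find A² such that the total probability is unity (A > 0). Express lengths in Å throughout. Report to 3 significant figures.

Require ∫ |u|² dx = 1 over the whole domain.
The integral (without the A² prefactor) comes out to a.
Hence A² = 1/[a].
Substituting a = 5.10 gives A² = 0.1961, so A = 0.4428.

A^2 ≈ 0.196 Å^(-1)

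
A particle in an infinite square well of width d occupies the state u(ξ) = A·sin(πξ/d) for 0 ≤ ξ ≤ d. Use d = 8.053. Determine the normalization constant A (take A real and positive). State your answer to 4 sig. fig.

Require ∫ |u|² dξ = 1 over the whole domain.
∫|u|² dξ = A²·(d/2).
Setting this equal to 1 gives A² = 1/(d/2).
With d = 8.053: A² = 0.24835 and A = 0.49835.

A ≈ 0.4984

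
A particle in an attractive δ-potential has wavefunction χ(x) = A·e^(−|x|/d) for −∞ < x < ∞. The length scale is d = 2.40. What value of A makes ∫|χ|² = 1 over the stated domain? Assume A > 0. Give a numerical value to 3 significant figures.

A ≈ 0.645

Require ∫ |χ|² dx = 1 over the whole domain.
With ∫₀^∞ x^0 e^(−αx) dx = 0!/α^1, the integral (without the A² prefactor) comes out to d.
Setting this equal to 1 gives A² = 1/(d).
Substituting d = 2.40 gives A² = 0.4167, so A = 0.6455.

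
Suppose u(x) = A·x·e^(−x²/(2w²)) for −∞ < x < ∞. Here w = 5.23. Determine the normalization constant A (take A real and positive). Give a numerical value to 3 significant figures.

A ≈ 0.0888

Normalization requires ∫|u|² dx = 1, integrated from −∞ to ∞.
The integral (without the A² prefactor) comes out to √(π)·w^3/2.
Plugging in w = 5.23 yields A = 0.08881.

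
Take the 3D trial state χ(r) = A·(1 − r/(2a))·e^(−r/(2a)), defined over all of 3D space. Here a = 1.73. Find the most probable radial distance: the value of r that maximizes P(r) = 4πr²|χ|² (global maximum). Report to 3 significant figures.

r ≈ 9.06

Set d/dr [P(r) = 4πr²|χ|²] = 0 and solve for r > 0.
This gives r = a·(√(5) + 3).
With a = 1.73, the most probable radial distance is 9.058.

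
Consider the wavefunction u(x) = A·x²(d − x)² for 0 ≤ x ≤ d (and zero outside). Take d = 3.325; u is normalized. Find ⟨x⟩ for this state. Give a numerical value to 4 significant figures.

⟨x⟩ ≈ 1.663

By definition ⟨x⟩ = ∫ x |u(x)|² dx.
The ratio of the moment integral to the normalization integral gives ⟨x⟩ = d/2.
Putting d = 3.325 gives 1.6625.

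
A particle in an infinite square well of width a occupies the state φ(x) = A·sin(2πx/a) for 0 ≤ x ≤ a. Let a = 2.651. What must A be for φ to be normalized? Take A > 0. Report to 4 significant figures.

Require ∫ |φ|² dx = 1 over the whole domain.
Carrying out the integral gives A² · a/2.
So A² = (a/2)^(−1).
Substituting a = 2.651 gives A² = 0.75443, so A = 0.86858.

A ≈ 0.8686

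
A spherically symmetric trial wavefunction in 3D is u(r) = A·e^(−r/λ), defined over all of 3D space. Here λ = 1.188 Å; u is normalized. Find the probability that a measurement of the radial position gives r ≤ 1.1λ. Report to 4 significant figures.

P ≈ 0.3773

With dV = 4πr²dr, the probability is ∫|u|² dV over r ≤ 1.1λ.
A² is fixed by ∫₀^∞ 4πr²|u|² dr = 1, i.e. A² = (π·λ^3)^(−1).
In terms of t = r/λ (A², 4π and the length scale all cancel between numerator and denominator), P = [∫_{0}^{1.1} t^2·e^(-2·t) dt] / [∫_{0}^{∞} t^2·e^(-2·t) dt].
An antiderivative of t^2·e^(-2·t) is -(2·t^2 + 2·t + 1)·e^(-2·t)/4; evaluating from 0 to 1.1 gives 1/4 - 281·e^(-11/5)/200, while the full integral is 1/4.
The region integral divided by the full integral gives P = 0.37729.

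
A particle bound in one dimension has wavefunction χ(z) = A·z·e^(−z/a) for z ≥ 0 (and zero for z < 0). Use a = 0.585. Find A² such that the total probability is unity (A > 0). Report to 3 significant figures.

We need A² ∫|f|² dz = 1, taking the integral from 0 to ∞.
With ∫₀^∞ z^2 e^(−αz) dz = 2!/α^3, ∫|χ|² dz = A²·(a^3/4).
So A² = (a^3/4)^(−1).
Plugging in a = 0.585 yields A = 4.470.

A^2 ≈ 20.0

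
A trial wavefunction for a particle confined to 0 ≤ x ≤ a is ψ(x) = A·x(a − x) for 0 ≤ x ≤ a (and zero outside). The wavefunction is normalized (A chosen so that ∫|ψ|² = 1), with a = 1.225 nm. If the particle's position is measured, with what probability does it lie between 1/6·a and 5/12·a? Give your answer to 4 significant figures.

|ψ|² is the probability density, so P = ∫_{1/6·a}^{5/12·a} |ψ|² dx.
The normalization integral ∫|ψ|²dx over the whole domain equals a^5/30·A², and A² cancels in the ratio.
Let u = x/a; then A² and the length scale cancel, so P = ∫_{1/6}^{5/12} u^2·(1 - u)^2 du ÷ ∫_{0}^{1} u^2·(1 - u)^2 du.
With ∫ u^2·(1 - u)^2 du = u^3·(6·u^2 - 15·u + 10)/30 + C, the region integral is ≈ 0.0103709 and the full one is 1/30.
Evaluating gives P = 0.31113.

P ≈ 0.3111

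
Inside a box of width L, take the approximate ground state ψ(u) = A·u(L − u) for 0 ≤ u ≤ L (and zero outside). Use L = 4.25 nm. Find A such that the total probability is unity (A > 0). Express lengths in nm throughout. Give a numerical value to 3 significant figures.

A ≈ 0.147 nm^(-5/2)

Require ∫ |ψ|² du = 1 over the whole domain.
Carrying out the integral gives A² · L^5/30.
Setting this equal to 1 gives A² = 1/(L^5/30).
With L = 4.25: A² = 0.02164 and A = 0.1471.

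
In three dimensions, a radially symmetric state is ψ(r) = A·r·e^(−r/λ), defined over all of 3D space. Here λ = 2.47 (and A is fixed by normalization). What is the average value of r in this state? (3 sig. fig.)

⟨r⟩ ≈ 6.18

By definition ⟨r⟩ = ∫ r |ψ(r)|² 4πr² dr.
With ∫₀^∞ r^5 e^(−αr) dr = 5!/α^6, the ratio of the moment integral to the normalization integral gives ⟨r⟩ = 5·λ/2.
With λ = 2.47, ⟨r⟩ = 6.175.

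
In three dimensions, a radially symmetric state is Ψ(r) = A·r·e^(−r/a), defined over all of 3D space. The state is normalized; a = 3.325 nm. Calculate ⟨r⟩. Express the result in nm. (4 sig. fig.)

By definition ⟨r⟩ = ∫ r |Ψ(r)|² 4πr² dr.
The ratio of the moment integral to the normalization integral gives ⟨r⟩ = 5·a/2.
Putting a = 3.325 gives 8.3125.

⟨r⟩ ≈ 8.313 nm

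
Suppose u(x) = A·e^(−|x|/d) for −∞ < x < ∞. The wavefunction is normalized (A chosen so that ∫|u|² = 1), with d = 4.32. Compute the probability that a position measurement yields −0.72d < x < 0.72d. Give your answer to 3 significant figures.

P = ∫_{−0.72d}^{0.72d} |u(x)|² dx.
Since A² = 1/(d), this is the region integral divided by the full normalization integral.
Both integrals are even about x = 0, so only the x ≥ 0 halves are needed (the factors of 2 cancel). In terms of t = x/d (A² and the length scale cancel between numerator and denominator), P = [∫_{0}^{0.72} e^(-2·t) dt] / [∫_{0}^{∞} e^(-2·t) dt].
An antiderivative of e^(-2·t) is -e^(-2·t)/2; evaluating from 0 to 0.72 gives 1/2 - e^(-36/25)/2, while the full integral is 1/2.
This works out to P = 0.7631.

P ≈ 0.763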